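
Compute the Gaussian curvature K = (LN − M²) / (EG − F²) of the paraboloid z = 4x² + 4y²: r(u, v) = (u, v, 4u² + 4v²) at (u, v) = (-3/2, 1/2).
K = 64/25921

Coefficients of the first fundamental form: E = 64*u^2 + 1, F = 64*u*v, G = 64*v^2 + 1.
Coefficients of the second fundamental form: L = 8/sqrt(64*u^2 + 64*v^2 + 1), M = 0, N = 8/sqrt(64*u^2 + 64*v^2 + 1).
Assemble K = (LN − M²)/(EG − F²) = 64/(4096*u^4 + 8192*u^2*v^2 + 128*u^2 + 4096*v^4 + 128*v^2 + 1). At (u, v) = (-3/2, 1/2): K = 64/25921.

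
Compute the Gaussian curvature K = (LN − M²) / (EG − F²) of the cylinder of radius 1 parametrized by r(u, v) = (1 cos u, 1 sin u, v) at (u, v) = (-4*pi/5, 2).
K = 0

Coefficients of the first fundamental form: E = 1, F = 0, G = 1.
Coefficients of the second fundamental form: L = -1, M = 0, N = 0.
Assemble K = (LN − M²)/(EG − F²) = 0. At (u, v) = (-4*pi/5, 2): K = 0.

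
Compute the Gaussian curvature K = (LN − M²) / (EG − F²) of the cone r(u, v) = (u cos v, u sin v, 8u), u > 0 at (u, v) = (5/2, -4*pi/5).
K = 0

Coefficients of the first fundamental form: E = 65, F = 0, G = u^2.
Coefficients of the second fundamental form: L = 0, M = 0, N = 8*sqrt(65)*u^2/(65*Abs(u)).
Assemble K = (LN − M²)/(EG − F²) = 0. At (u, v) = (5/2, -4*pi/5): K = 0.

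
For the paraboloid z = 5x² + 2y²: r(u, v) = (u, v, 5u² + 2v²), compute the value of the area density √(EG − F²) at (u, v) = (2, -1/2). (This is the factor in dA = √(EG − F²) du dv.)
√(EG − F²)|_{(2, -1/2)} = 9*sqrt(5)

E = 100*u^2 + 1, F = 40*u*v, G = 16*v^2 + 1, so EG − F² = 100*u^2 + 16*v^2 + 1. Taking the positive square root: √(EG − F²) = sqrt(100*u^2 + 16*v^2 + 1). At (u, v) = (2, -1/2): 9*sqrt(5).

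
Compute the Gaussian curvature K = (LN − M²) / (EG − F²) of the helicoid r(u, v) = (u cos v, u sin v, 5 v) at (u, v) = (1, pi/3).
K = -25/676

Coefficients of the first fundamental form: E = 1, F = 0, G = u^2 + 25.
Coefficients of the second fundamental form: L = 0, M = -5/sqrt(u^2 + 25), N = 0.
Assemble K = (LN − M²)/(EG − F²) = -25/(u^2 + 25)^2. At (u, v) = (1, pi/3): K = -25/676.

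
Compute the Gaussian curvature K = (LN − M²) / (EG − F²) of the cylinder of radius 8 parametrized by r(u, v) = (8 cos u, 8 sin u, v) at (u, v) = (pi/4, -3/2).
K = 0

Coefficients of the first fundamental form: E = 64, F = 0, G = 1.
Coefficients of the second fundamental form: L = -8, M = 0, N = 0.
Assemble K = (LN − M²)/(EG − F²) = 0. At (u, v) = (pi/4, -3/2): K = 0.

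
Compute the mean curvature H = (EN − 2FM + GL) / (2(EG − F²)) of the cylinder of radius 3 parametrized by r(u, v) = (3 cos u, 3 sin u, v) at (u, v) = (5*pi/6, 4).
H = -1/6

With E = 9, F = 0, G = 1, L = -3, M = 0, N = 0, assemble
  H = (EN − 2FM + GL) / (2(EG − F²)) = -1/6.
At (u, v) = (5*pi/6, 4): H = -1/6.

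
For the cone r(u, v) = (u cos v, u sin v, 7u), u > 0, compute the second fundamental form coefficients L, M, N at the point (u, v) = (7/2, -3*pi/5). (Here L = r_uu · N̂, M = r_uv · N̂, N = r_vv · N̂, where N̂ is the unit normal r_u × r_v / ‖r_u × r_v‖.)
L = 0;  M = 0;  N = 49*sqrt(2)/20

Compute the unit normal N̂(u, v) = (-7*sqrt(2)*u*cos(v)/(10*Abs(u)), -7*sqrt(2)*u*sin(v)/(10*Abs(u)), sqrt(2)*u/(10*Abs(u))), and the second partials r_uu, r_uv, r_vv. Take dot products:
  L(u, v) = r_uu · N̂ = 0,
  M(u, v) = r_uv · N̂ = 0,
  N(u, v) = r_vv · N̂ = 7*sqrt(2)*u^2/(10*Abs(u)).
Evaluating at (u, v) = (7/2, -3*pi/5):
  L = 0, M = 0, N = 49*sqrt(2)/20.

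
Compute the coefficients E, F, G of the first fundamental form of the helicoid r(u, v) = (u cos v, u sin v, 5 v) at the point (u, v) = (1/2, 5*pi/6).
E = 1;  F = 0;  G = 101/4

Partials: r_u = (cos(v), sin(v), 0), r_v = (-u*sin(v), u*cos(v), 5). As functions of (u, v):
  E = r_u · r_u = 1,
  F = r_u · r_v = 0,
  G = r_v · r_v = u^2 + 25.
Evaluating at (u, v) = (1/2, 5*pi/6): E = 1, F = 0, G = 101/4.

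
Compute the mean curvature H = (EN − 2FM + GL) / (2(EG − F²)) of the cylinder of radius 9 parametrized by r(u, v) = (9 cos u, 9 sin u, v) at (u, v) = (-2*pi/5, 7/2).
H = -1/18

With E = 81, F = 0, G = 1, L = -9, M = 0, N = 0, assemble
  H = (EN − 2FM + GL) / (2(EG − F²)) = -1/18.
At (u, v) = (-2*pi/5, 7/2): H = -1/18.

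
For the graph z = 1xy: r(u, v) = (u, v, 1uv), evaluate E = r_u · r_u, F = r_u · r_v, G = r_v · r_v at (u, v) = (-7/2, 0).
E = 1;  F = 0;  G = 53/4

Partials: r_u = (1, 0, v), r_v = (0, 1, u). As functions of (u, v):
  E = r_u · r_u = v^2 + 1,
  F = r_u · r_v = u*v,
  G = r_v · r_v = u^2 + 1.
Evaluating at (u, v) = (-7/2, 0): E = 1, F = 0, G = 53/4.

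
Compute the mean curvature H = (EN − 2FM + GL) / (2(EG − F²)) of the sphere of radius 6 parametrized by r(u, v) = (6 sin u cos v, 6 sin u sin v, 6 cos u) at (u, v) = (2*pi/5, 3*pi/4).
H = -1/6

With E = 36, F = 0, G = 36*sin(u)^2, L = -6*sin(u)/Abs(sin(u)), M = 0, N = -6*sin(u)^3/Abs(sin(u)), assemble
  H = (EN − 2FM + GL) / (2(EG − F²)) = -sin(u)/(6*Abs(sin(u))).
At (u, v) = (2*pi/5, 3*pi/4): H = -1/6.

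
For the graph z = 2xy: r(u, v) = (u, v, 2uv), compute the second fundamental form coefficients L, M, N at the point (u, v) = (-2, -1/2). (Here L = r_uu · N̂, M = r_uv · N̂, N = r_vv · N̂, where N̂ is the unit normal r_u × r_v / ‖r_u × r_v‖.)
L = 0;  M = sqrt(2)/3;  N = 0

Compute the unit normal N̂(u, v) = (-2*v/sqrt(4*u^2 + 4*v^2 + 1), -2*u/sqrt(4*u^2 + 4*v^2 + 1), 1/sqrt(4*u^2 + 4*v^2 + 1)), and the second partials r_uu, r_uv, r_vv. Take dot products:
  L(u, v) = r_uu · N̂ = 0,
  M(u, v) = r_uv · N̂ = 2/sqrt(4*u^2 + 4*v^2 + 1),
  N(u, v) = r_vv · N̂ = 0.
Evaluating at (u, v) = (-2, -1/2):
  L = 0, M = sqrt(2)/3, N = 0.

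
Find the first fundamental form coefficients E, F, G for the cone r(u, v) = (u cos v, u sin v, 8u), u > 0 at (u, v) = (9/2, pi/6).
E = 65;  F = 0;  G = 81/4

Partials: r_u = (cos(v), sin(v), 8), r_v = (-u*sin(v), u*cos(v), 0). As functions of (u, v):
  E = r_u · r_u = 65,
  F = r_u · r_v = 0,
  G = r_v · r_v = u^2.
Evaluating at (u, v) = (9/2, pi/6): E = 65, F = 0, G = 81/4.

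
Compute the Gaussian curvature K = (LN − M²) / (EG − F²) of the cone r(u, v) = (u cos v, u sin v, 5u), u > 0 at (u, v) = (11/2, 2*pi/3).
K = 0

Coefficients of the first fundamental form: E = 26, F = 0, G = u^2.
Coefficients of the second fundamental form: L = 0, M = 0, N = 5*sqrt(26)*u^2/(26*Abs(u)).
Assemble K = (LN − M²)/(EG − F²) = 0. At (u, v) = (11/2, 2*pi/3): K = 0.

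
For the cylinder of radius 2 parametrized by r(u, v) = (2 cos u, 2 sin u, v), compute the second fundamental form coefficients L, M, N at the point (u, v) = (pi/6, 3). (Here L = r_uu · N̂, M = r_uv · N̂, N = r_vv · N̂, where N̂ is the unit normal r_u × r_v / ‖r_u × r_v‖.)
L = -2;  M = 0;  N = 0

Compute the unit normal N̂(u, v) = (cos(u), sin(u), 0), and the second partials r_uu, r_uv, r_vv. Take dot products:
  L(u, v) = r_uu · N̂ = -2,
  M(u, v) = r_uv · N̂ = 0,
  N(u, v) = r_vv · N̂ = 0.
Evaluating at (u, v) = (pi/6, 3):
  L = -2, M = 0, N = 0.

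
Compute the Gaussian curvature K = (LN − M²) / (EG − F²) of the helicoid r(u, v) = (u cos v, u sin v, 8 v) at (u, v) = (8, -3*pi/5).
K = -1/256

Coefficients of the first fundamental form: E = 1, F = 0, G = u^2 + 64.
Coefficients of the second fundamental form: L = 0, M = -8/sqrt(u^2 + 64), N = 0.
Assemble K = (LN − M²)/(EG − F²) = -64/(u^2 + 64)^2. At (u, v) = (8, -3*pi/5): K = -1/256.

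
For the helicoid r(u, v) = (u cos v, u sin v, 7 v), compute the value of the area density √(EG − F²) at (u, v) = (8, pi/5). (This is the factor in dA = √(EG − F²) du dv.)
√(EG − F²)|_{(8, pi/5)} = sqrt(113)

E = 1, F = 0, G = u^2 + 49, so EG − F² = u^2 + 49. Taking the positive square root: √(EG − F²) = sqrt(u^2 + 49). At (u, v) = (8, pi/5): sqrt(113).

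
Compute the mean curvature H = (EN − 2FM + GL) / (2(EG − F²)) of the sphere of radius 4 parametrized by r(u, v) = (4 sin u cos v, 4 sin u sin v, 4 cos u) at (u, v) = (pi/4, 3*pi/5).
H = -1/4

With E = 16, F = 0, G = 16*sin(u)^2, L = -4*sin(u)/Abs(sin(u)), M = 0, N = -4*sin(u)^3/Abs(sin(u)), assemble
  H = (EN − 2FM + GL) / (2(EG − F²)) = -sin(u)/(4*Abs(sin(u))).
At (u, v) = (pi/4, 3*pi/5): H = -1/4.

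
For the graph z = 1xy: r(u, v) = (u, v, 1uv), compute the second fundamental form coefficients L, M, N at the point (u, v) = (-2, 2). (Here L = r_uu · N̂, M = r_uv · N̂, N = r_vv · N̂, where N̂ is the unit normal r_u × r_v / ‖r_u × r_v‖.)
L = 0;  M = 1/3;  N = 0

Compute the unit normal N̂(u, v) = (-v/sqrt(u^2 + v^2 + 1), -u/sqrt(u^2 + v^2 + 1), 1/sqrt(u^2 + v^2 + 1)), and the second partials r_uu, r_uv, r_vv. Take dot products:
  L(u, v) = r_uu · N̂ = 0,
  M(u, v) = r_uv · N̂ = 1/sqrt(u^2 + v^2 + 1),
  N(u, v) = r_vv · N̂ = 0.
Evaluating at (u, v) = (-2, 2):
  L = 0, M = 1/3, N = 0.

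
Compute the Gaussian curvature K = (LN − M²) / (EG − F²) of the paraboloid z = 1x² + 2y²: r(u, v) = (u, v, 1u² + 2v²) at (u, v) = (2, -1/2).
K = 8/441

Coefficients of the first fundamental form: E = 4*u^2 + 1, F = 8*u*v, G = 16*v^2 + 1.
Coefficients of the second fundamental form: L = 2/sqrt(4*u^2 + 16*v^2 + 1), M = 0, N = 4/sqrt(4*u^2 + 16*v^2 + 1).
Assemble K = (LN − M²)/(EG − F²) = 8/(16*u^4 + 128*u^2*v^2 + 8*u^2 + 256*v^4 + 32*v^2 + 1). At (u, v) = (2, -1/2): K = 8/441.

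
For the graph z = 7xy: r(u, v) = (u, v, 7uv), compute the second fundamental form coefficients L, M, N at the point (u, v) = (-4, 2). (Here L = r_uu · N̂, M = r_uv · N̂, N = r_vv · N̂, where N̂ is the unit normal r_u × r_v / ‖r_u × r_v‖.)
L = 0;  M = 7*sqrt(109)/327;  N = 0

Compute the unit normal N̂(u, v) = (-7*v/sqrt(49*u^2 + 49*v^2 + 1), -7*u/sqrt(49*u^2 + 49*v^2 + 1), 1/sqrt(49*u^2 + 49*v^2 + 1)), and the second partials r_uu, r_uv, r_vv. Take dot products:
  L(u, v) = r_uu · N̂ = 0,
  M(u, v) = r_uv · N̂ = 7/sqrt(49*u^2 + 49*v^2 + 1),
  N(u, v) = r_vv · N̂ = 0.
Evaluating at (u, v) = (-4, 2):
  L = 0, M = 7*sqrt(109)/327, N = 0.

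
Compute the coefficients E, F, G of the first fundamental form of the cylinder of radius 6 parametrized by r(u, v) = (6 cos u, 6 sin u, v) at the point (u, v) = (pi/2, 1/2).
E = 36;  F = 0;  G = 1

Partials: r_u = (-6*sin(u), 6*cos(u), 0), r_v = (0, 0, 1). As functions of (u, v):
  E = r_u · r_u = 36,
  F = r_u · r_v = 0,
  G = r_v · r_v = 1.
Evaluating at (u, v) = (pi/2, 1/2): E = 36, F = 0, G = 1.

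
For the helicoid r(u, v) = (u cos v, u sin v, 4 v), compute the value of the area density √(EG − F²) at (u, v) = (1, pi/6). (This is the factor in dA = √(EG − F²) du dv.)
√(EG − F²)|_{(1, pi/6)} = sqrt(17)

E = 1, F = 0, G = u^2 + 16, so EG − F² = u^2 + 16. Taking the positive square root: √(EG − F²) = sqrt(u^2 + 16). At (u, v) = (1, pi/6): sqrt(17).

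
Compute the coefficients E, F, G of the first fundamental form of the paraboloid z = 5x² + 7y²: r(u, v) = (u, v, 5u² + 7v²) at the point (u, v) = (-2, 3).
E = 401;  F = -840;  G = 1765

Partials: r_u = (1, 0, 10*u), r_v = (0, 1, 14*v). As functions of (u, v):
  E = r_u · r_u = 100*u^2 + 1,
  F = r_u · r_v = 140*u*v,
  G = r_v · r_v = 196*v^2 + 1.
Evaluating at (u, v) = (-2, 3): E = 401, F = -840, G = 1765.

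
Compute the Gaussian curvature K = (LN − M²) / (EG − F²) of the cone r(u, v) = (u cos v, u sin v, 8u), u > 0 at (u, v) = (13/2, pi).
K = 0

Coefficients of the first fundamental form: E = 65, F = 0, G = u^2.
Coefficients of the second fundamental form: L = 0, M = 0, N = 8*sqrt(65)*u^2/(65*Abs(u)).
Assemble K = (LN − M²)/(EG − F²) = 0. At (u, v) = (13/2, pi): K = 0.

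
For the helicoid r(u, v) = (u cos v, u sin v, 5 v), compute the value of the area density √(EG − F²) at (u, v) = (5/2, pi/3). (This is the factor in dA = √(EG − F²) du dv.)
√(EG − F²)|_{(5/2, pi/3)} = 5*sqrt(5)/2

E = 1, F = 0, G = u^2 + 25, so EG − F² = u^2 + 25. Taking the positive square root: √(EG − F²) = sqrt(u^2 + 25). At (u, v) = (5/2, pi/3): 5*sqrt(5)/2.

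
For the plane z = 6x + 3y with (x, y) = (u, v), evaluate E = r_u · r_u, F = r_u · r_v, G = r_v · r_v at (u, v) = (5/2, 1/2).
E = 37;  F = 18;  G = 10

Partials: r_u = (1, 0, 6), r_v = (0, 1, 3). As functions of (u, v):
  E = r_u · r_u = 37,
  F = r_u · r_v = 18,
  G = r_v · r_v = 10.
Evaluating at (u, v) = (5/2, 1/2): E = 37, F = 18, G = 10.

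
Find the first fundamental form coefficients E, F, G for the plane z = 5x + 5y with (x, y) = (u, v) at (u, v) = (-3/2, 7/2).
E = 26;  F = 25;  G = 26

Partials: r_u = (1, 0, 5), r_v = (0, 1, 5). As functions of (u, v):
  E = r_u · r_u = 26,
  F = r_u · r_v = 25,
  G = r_v · r_v = 26.
Evaluating at (u, v) = (-3/2, 7/2): E = 26, F = 25, G = 26.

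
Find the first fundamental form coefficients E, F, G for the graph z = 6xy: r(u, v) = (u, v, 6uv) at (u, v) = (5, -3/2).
E = 82;  F = -270;  G = 901

Partials: r_u = (1, 0, 6*v), r_v = (0, 1, 6*u). As functions of (u, v):
  E = r_u · r_u = 36*v^2 + 1,
  F = r_u · r_v = 36*u*v,
  G = r_v · r_v = 36*u^2 + 1.
Evaluating at (u, v) = (5, -3/2): E = 82, F = -270, G = 901.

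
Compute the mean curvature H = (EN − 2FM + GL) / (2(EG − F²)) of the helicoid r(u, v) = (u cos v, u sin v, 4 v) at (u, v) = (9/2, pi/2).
H = 0

With E = 1, F = 0, G = u^2 + 16, L = 0, M = -4/sqrt(u^2 + 16), N = 0, assemble
  H = (EN − 2FM + GL) / (2(EG − F²)) = 0.
At (u, v) = (9/2, pi/2): H = 0.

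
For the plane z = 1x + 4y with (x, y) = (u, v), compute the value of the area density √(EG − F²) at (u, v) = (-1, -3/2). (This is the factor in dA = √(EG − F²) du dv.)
√(EG − F²)|_{(-1, -3/2)} = 3*sqrt(2)

E = 2, F = 4, G = 17, so EG − F² = 18. Taking the positive square root: √(EG − F²) = 3*sqrt(2). At (u, v) = (-1, -3/2): 3*sqrt(2).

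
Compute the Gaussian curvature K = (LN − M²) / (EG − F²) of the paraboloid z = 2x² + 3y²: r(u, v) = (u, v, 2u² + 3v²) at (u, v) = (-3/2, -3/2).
K = 6/3481

Coefficients of the first fundamental form: E = 16*u^2 + 1, F = 24*u*v, G = 36*v^2 + 1.
Coefficients of the second fundamental form: L = 4/sqrt(16*u^2 + 36*v^2 + 1), M = 0, N = 6/sqrt(16*u^2 + 36*v^2 + 1).
Assemble K = (LN − M²)/(EG − F²) = 24/(256*u^4 + 1152*u^2*v^2 + 32*u^2 + 1296*v^4 + 72*v^2 + 1). At (u, v) = (-3/2, -3/2): K = 6/3481.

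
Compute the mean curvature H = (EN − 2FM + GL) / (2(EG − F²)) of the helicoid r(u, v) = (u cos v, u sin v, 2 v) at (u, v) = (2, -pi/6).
H = 0

With E = 1, F = 0, G = u^2 + 4, L = 0, M = -2/sqrt(u^2 + 4), N = 0, assemble
  H = (EN − 2FM + GL) / (2(EG − F²)) = 0.
At (u, v) = (2, -pi/6): H = 0.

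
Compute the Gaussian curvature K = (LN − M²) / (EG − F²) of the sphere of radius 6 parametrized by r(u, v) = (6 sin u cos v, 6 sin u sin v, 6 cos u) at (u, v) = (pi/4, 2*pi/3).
K = 1/36

Coefficients of the first fundamental form: E = 36, F = 0, G = 36*sin(u)^2.
Coefficients of the second fundamental form: L = -6*sin(u)/Abs(sin(u)), M = 0, N = -6*sin(u)^3/Abs(sin(u)).
Assemble K = (LN − M²)/(EG − F²) = 1/36. At (u, v) = (pi/4, 2*pi/3): K = 1/36.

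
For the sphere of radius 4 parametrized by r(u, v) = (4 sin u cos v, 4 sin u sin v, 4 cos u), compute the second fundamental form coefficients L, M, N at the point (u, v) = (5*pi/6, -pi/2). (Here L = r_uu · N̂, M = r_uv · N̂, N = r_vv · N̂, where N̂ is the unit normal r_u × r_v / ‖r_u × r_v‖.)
L = -4;  M = 0;  N = -1

Compute the unit normal N̂(u, v) = (sin(u)^2*cos(v)/Abs(sin(u)), sin(u)^2*sin(v)/Abs(sin(u)), sin(2*u)/(2*Abs(sin(u)))), and the second partials r_uu, r_uv, r_vv. Take dot products:
  L(u, v) = r_uu · N̂ = -4*sin(u)/Abs(sin(u)),
  M(u, v) = r_uv · N̂ = 0,
  N(u, v) = r_vv · N̂ = -4*sin(u)^3/Abs(sin(u)).
Evaluating at (u, v) = (5*pi/6, -pi/2):
  L = -4, M = 0, N = -1.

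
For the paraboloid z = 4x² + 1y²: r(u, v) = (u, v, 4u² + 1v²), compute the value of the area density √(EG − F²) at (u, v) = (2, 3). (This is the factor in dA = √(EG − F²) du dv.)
√(EG − F²)|_{(2, 3)} = sqrt(293)

E = 64*u^2 + 1, F = 16*u*v, G = 4*v^2 + 1, so EG − F² = 64*u^2 + 4*v^2 + 1. Taking the positive square root: √(EG − F²) = sqrt(64*u^2 + 4*v^2 + 1). At (u, v) = (2, 3): sqrt(293).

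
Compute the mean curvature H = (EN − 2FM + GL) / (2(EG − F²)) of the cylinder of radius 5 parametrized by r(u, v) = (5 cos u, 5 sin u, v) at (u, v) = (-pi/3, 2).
H = -1/10

With E = 25, F = 0, G = 1, L = -5, M = 0, N = 0, assemble
  H = (EN − 2FM + GL) / (2(EG − F²)) = -1/10.
At (u, v) = (-pi/3, 2): H = -1/10.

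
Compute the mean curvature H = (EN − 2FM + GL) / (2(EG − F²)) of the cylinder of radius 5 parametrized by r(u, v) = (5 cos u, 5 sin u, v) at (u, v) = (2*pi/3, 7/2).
H = -1/10

With E = 25, F = 0, G = 1, L = -5, M = 0, N = 0, assemble
  H = (EN − 2FM + GL) / (2(EG − F²)) = -1/10.
At (u, v) = (2*pi/3, 7/2): H = -1/10.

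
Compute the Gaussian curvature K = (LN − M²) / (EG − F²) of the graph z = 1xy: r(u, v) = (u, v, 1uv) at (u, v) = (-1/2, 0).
K = -16/25

Coefficients of the first fundamental form: E = v^2 + 1, F = u*v, G = u^2 + 1.
Coefficients of the second fundamental form: L = 0, M = 1/sqrt(u^2 + v^2 + 1), N = 0.
Assemble K = (LN − M²)/(EG − F²) = 1/((u^2*v^2 - (u^2 + 1)*(v^2 + 1))*(u^2 + v^2 + 1)). At (u, v) = (-1/2, 0): K = -16/25.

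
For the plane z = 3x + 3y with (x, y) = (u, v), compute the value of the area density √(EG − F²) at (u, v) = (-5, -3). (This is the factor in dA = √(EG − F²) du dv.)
√(EG − F²)|_{(-5, -3)} = sqrt(19)

E = 10, F = 9, G = 10, so EG − F² = 19. Taking the positive square root: √(EG − F²) = sqrt(19). At (u, v) = (-5, -3): sqrt(19).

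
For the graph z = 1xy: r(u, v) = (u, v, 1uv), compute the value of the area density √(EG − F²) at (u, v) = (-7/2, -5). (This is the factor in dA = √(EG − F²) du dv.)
√(EG − F²)|_{(-7/2, -5)} = 3*sqrt(17)/2

E = v^2 + 1, F = u*v, G = u^2 + 1, so EG − F² = u^2 + v^2 + 1. Taking the positive square root: √(EG − F²) = sqrt(u^2 + v^2 + 1). At (u, v) = (-7/2, -5): 3*sqrt(17)/2.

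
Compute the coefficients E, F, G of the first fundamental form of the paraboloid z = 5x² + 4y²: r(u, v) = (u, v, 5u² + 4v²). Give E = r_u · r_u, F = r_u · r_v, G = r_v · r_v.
E = 100*u^2 + 1;  F = 80*u*v;  G = 64*v^2 + 1

Compute partials: r_u = (1, 0, 10*u), r_v = (0, 1, 8*v). Then
  E = r_u · r_u = 100*u^2 + 1,
  F = r_u · r_v = 80*u*v,
  G = r_v · r_v = 64*v^2 + 1.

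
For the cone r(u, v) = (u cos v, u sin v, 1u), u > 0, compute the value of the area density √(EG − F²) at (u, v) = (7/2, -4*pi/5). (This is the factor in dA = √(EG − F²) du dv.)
√(EG − F²)|_{(7/2, -4*pi/5)} = 7*sqrt(2)/2

E = 2, F = 0, G = u^2, so EG − F² = 2*u^2. Taking the positive square root: √(EG − F²) = sqrt(2)*Abs(u). At (u, v) = (7/2, -4*pi/5): 7*sqrt(2)/2.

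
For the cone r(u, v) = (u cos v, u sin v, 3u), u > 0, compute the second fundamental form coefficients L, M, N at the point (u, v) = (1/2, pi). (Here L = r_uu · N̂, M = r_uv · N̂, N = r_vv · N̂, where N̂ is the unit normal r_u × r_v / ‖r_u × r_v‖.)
L = 0;  M = 0;  N = 3*sqrt(10)/20

Compute the unit normal N̂(u, v) = (-3*sqrt(10)*u*cos(v)/(10*Abs(u)), -3*sqrt(10)*u*sin(v)/(10*Abs(u)), sqrt(10)*u/(10*Abs(u))), and the second partials r_uu, r_uv, r_vv. Take dot products:
  L(u, v) = r_uu · N̂ = 0,
  M(u, v) = r_uv · N̂ = 0,
  N(u, v) = r_vv · N̂ = 3*sqrt(10)*u^2/(10*Abs(u)).
Evaluating at (u, v) = (1/2, pi):
  L = 0, M = 0, N = 3*sqrt(10)/20.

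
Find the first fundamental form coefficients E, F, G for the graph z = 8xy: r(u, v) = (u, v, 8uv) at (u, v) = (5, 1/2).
E = 17;  F = 160;  G = 1601

Partials: r_u = (1, 0, 8*v), r_v = (0, 1, 8*u). As functions of (u, v):
  E = r_u · r_u = 64*v^2 + 1,
  F = r_u · r_v = 64*u*v,
  G = r_v · r_v = 64*u^2 + 1.
Evaluating at (u, v) = (5, 1/2): E = 17, F = 160, G = 1601.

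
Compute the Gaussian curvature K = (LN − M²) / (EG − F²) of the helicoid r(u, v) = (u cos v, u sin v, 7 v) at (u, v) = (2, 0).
K = -49/2809

Coefficients of the first fundamental form: E = 1, F = 0, G = u^2 + 49.
Coefficients of the second fundamental form: L = 0, M = -7/sqrt(u^2 + 49), N = 0.
Assemble K = (LN − M²)/(EG − F²) = -49/(u^2 + 49)^2. At (u, v) = (2, 0): K = -49/2809.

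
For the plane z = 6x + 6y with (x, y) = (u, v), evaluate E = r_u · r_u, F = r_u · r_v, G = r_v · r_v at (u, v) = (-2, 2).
E = 37;  F = 36;  G = 37

Partials: r_u = (1, 0, 6), r_v = (0, 1, 6). As functions of (u, v):
  E = r_u · r_u = 37,
  F = r_u · r_v = 36,
  G = r_v · r_v = 37.
Evaluating at (u, v) = (-2, 2): E = 37, F = 36, G = 37.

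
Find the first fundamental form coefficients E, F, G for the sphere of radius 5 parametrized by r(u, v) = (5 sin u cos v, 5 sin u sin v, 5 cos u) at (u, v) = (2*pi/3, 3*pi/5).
E = 25;  F = 0;  G = 75/4

Partials: r_u = (5*cos(u)*cos(v), 5*sin(v)*cos(u), -5*sin(u)), r_v = (-5*sin(u)*sin(v), 5*sin(u)*cos(v), 0). As functions of (u, v):
  E = r_u · r_u = 25,
  F = r_u · r_v = 0,
  G = r_v · r_v = 25*sin(u)^2.
Evaluating at (u, v) = (2*pi/3, 3*pi/5): E = 25, F = 0, G = 75/4.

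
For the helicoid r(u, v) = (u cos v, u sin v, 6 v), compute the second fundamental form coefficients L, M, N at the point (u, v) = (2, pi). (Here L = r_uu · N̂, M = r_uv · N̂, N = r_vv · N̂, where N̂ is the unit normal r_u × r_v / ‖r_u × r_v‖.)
L = 0;  M = -3*sqrt(10)/10;  N = 0

Compute the unit normal N̂(u, v) = (6*sin(v)/sqrt(u^2 + 36), -6*cos(v)/sqrt(u^2 + 36), u/sqrt(u^2 + 36)), and the second partials r_uu, r_uv, r_vv. Take dot products:
  L(u, v) = r_uu · N̂ = 0,
  M(u, v) = r_uv · N̂ = -6/sqrt(u^2 + 36),
  N(u, v) = r_vv · N̂ = 0.
Evaluating at (u, v) = (2, pi):
  L = 0, M = -3*sqrt(10)/10, N = 0.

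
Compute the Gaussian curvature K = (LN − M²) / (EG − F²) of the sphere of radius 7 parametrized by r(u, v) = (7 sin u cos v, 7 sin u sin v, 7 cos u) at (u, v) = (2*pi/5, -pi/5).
K = 1/49

Coefficients of the first fundamental form: E = 49, F = 0, G = 49*sin(u)^2.
Coefficients of the second fundamental form: L = -7*sin(u)/Abs(sin(u)), M = 0, N = -7*sin(u)^3/Abs(sin(u)).
Assemble K = (LN − M²)/(EG − F²) = 1/49. At (u, v) = (2*pi/5, -pi/5): K = 1/49.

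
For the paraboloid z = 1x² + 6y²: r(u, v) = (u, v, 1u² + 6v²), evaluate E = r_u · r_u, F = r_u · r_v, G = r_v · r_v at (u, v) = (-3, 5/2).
E = 37;  F = -180;  G = 901

Partials: r_u = (1, 0, 2*u), r_v = (0, 1, 12*v). As functions of (u, v):
  E = r_u · r_u = 4*u^2 + 1,
  F = r_u · r_v = 24*u*v,
  G = r_v · r_v = 144*v^2 + 1.
Evaluating at (u, v) = (-3, 5/2): E = 37, F = -180, G = 901.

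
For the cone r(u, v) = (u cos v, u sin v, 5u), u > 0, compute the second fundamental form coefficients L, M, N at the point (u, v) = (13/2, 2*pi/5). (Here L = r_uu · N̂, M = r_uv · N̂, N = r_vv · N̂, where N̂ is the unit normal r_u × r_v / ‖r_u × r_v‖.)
L = 0;  M = 0;  N = 5*sqrt(26)/4

Compute the unit normal N̂(u, v) = (-5*sqrt(26)*u*cos(v)/(26*Abs(u)), -5*sqrt(26)*u*sin(v)/(26*Abs(u)), sqrt(26)*u/(26*Abs(u))), and the second partials r_uu, r_uv, r_vv. Take dot products:
  L(u, v) = r_uu · N̂ = 0,
  M(u, v) = r_uv · N̂ = 0,
  N(u, v) = r_vv · N̂ = 5*sqrt(26)*u^2/(26*Abs(u)).
Evaluating at (u, v) = (13/2, 2*pi/5):
  L = 0, M = 0, N = 5*sqrt(26)/4.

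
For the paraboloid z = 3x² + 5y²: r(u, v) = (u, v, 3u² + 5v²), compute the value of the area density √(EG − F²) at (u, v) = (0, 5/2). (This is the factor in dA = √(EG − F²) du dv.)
√(EG − F²)|_{(0, 5/2)} = sqrt(626)

E = 36*u^2 + 1, F = 60*u*v, G = 100*v^2 + 1, so EG − F² = 36*u^2 + 100*v^2 + 1. Taking the positive square root: √(EG − F²) = sqrt(36*u^2 + 100*v^2 + 1). At (u, v) = (0, 5/2): sqrt(626).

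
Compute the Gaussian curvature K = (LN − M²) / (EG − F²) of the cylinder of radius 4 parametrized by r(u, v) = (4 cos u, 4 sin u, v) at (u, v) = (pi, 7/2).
K = 0

Coefficients of the first fundamental form: E = 16, F = 0, G = 1.
Coefficients of the second fundamental form: L = -4, M = 0, N = 0.
Assemble K = (LN − M²)/(EG − F²) = 0. At (u, v) = (pi, 7/2): K = 0.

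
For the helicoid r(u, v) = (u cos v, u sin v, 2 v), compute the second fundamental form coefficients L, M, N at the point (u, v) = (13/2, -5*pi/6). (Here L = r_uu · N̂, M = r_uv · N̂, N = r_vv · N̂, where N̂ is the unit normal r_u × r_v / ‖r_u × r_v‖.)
L = 0;  M = -4*sqrt(185)/185;  N = 0

Compute the unit normal N̂(u, v) = (2*sin(v)/sqrt(u^2 + 4), -2*cos(v)/sqrt(u^2 + 4), u/sqrt(u^2 + 4)), and the second partials r_uu, r_uv, r_vv. Take dot products:
  L(u, v) = r_uu · N̂ = 0,
  M(u, v) = r_uv · N̂ = -2/sqrt(u^2 + 4),
  N(u, v) = r_vv · N̂ = 0.
Evaluating at (u, v) = (13/2, -5*pi/6):
  L = 0, M = -4*sqrt(185)/185, N = 0.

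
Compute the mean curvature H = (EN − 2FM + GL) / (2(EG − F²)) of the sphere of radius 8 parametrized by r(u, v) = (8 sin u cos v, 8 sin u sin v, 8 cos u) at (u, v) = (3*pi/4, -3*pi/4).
H = -1/8

With E = 64, F = 0, G = 64*sin(u)^2, L = -8*sin(u)/Abs(sin(u)), M = 0, N = -8*sin(u)^3/Abs(sin(u)), assemble
  H = (EN − 2FM + GL) / (2(EG − F²)) = -sin(u)/(8*Abs(sin(u))).
At (u, v) = (3*pi/4, -3*pi/4): H = -1/8.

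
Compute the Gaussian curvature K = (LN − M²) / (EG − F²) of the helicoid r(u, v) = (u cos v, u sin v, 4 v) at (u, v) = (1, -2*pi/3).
K = -16/289

Coefficients of the first fundamental form: E = 1, F = 0, G = u^2 + 16.
Coefficients of the second fundamental form: L = 0, M = -4/sqrt(u^2 + 16), N = 0.
Assemble K = (LN − M²)/(EG − F²) = -16/(u^2 + 16)^2. At (u, v) = (1, -2*pi/3): K = -16/289.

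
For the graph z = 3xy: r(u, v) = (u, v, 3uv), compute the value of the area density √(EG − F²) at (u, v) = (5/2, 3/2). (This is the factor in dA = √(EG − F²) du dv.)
√(EG − F²)|_{(5/2, 3/2)} = sqrt(310)/2

E = 9*v^2 + 1, F = 9*u*v, G = 9*u^2 + 1, so EG − F² = 9*u^2 + 9*v^2 + 1. Taking the positive square root: √(EG − F²) = sqrt(9*u^2 + 9*v^2 + 1). At (u, v) = (5/2, 3/2): sqrt(310)/2.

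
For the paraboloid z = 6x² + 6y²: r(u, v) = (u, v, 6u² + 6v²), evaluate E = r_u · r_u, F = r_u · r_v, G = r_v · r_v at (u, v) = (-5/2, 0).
E = 901;  F = 0;  G = 1

Partials: r_u = (1, 0, 12*u), r_v = (0, 1, 12*v). As functions of (u, v):
  E = r_u · r_u = 144*u^2 + 1,
  F = r_u · r_v = 144*u*v,
  G = r_v · r_v = 144*v^2 + 1.
Evaluating at (u, v) = (-5/2, 0): E = 901, F = 0, G = 1.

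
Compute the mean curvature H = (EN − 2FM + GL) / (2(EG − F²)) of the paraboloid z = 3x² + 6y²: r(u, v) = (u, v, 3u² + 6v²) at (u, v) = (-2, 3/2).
H = 1845*sqrt(469)/219961

With E = 36*u^2 + 1, F = 72*u*v, G = 144*v^2 + 1, L = 6/sqrt(36*u^2 + 144*v^2 + 1), M = 0, N = 12/sqrt(36*u^2 + 144*v^2 + 1), assemble
  H = (EN − 2FM + GL) / (2(EG − F²)) = 9*(24*u^2 + 48*v^2 + 1)/(36*u^2 + 144*v^2 + 1)^(3/2).
At (u, v) = (-2, 3/2): H = 1845*sqrt(469)/219961.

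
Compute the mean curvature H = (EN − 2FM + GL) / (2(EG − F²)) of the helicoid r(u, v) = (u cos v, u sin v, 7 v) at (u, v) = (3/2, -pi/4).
H = 0

With E = 1, F = 0, G = u^2 + 49, L = 0, M = -7/sqrt(u^2 + 49), N = 0, assemble
  H = (EN − 2FM + GL) / (2(EG − F²)) = 0.
At (u, v) = (3/2, -pi/4): H = 0.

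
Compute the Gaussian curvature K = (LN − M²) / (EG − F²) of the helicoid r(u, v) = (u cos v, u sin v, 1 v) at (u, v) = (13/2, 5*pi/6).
K = -16/29929

Coefficients of the first fundamental form: E = 1, F = 0, G = u^2 + 1.
Coefficients of the second fundamental form: L = 0, M = -1/sqrt(u^2 + 1), N = 0.
Assemble K = (LN − M²)/(EG − F²) = -1/(u^2 + 1)^2. At (u, v) = (13/2, 5*pi/6): K = -16/29929.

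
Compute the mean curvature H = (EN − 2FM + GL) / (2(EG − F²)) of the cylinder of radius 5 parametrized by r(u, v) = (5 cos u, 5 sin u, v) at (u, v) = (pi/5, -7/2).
H = -1/10

With E = 25, F = 0, G = 1, L = -5, M = 0, N = 0, assemble
  H = (EN − 2FM + GL) / (2(EG − F²)) = -1/10.
At (u, v) = (pi/5, -7/2): H = -1/10.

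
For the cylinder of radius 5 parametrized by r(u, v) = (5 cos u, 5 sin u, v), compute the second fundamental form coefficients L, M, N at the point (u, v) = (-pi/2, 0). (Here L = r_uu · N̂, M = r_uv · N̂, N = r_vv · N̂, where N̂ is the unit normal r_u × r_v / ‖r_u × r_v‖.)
L = -5;  M = 0;  N = 0

Compute the unit normal N̂(u, v) = (cos(u), sin(u), 0), and the second partials r_uu, r_uv, r_vv. Take dot products:
  L(u, v) = r_uu · N̂ = -5,
  M(u, v) = r_uv · N̂ = 0,
  N(u, v) = r_vv · N̂ = 0.
Evaluating at (u, v) = (-pi/2, 0):
  L = -5, M = 0, N = 0.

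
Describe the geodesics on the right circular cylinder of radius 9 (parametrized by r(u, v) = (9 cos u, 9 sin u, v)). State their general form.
The cylinder is flat (K = 0) and locally isometric to the plane via the development (u, v) ↦ (9 u, v). Geodesics are the pre-images of straight lines: circles (v constant), vertical lines (u constant), and helices (v = c · u + d) for constants c, d.

A right cylinder has E = 9², F = 0, G = 1, so EG − F² = 9², and L = −9, M = N = 0, giving K = (LN − M²)/(EG − F²) = 0 everywhere. A flat surface is locally isometric to the Euclidean plane via the map (u, v) ↦ (9 u, v). Straight lines in the (x̃, ỹ) plane pull back to: (a) horizontal circles (v = const), (b) vertical generators (u = const), and (c) helices (9 u tan θ = v, i.e. v = c · u + d).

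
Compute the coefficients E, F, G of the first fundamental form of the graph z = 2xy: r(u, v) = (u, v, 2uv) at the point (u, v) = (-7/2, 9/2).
E = 82;  F = -63;  G = 50

Partials: r_u = (1, 0, 2*v), r_v = (0, 1, 2*u). As functions of (u, v):
  E = r_u · r_u = 4*v^2 + 1,
  F = r_u · r_v = 4*u*v,
  G = r_v · r_v = 4*u^2 + 1.
Evaluating at (u, v) = (-7/2, 9/2): E = 82, F = -63, G = 50.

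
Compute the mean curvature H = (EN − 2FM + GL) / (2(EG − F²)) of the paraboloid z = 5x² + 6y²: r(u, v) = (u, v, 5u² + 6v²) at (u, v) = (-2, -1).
H = 3131*sqrt(545)/297025

With E = 100*u^2 + 1, F = 120*u*v, G = 144*v^2 + 1, L = 10/sqrt(100*u^2 + 144*v^2 + 1), M = 0, N = 12/sqrt(100*u^2 + 144*v^2 + 1), assemble
  H = (EN − 2FM + GL) / (2(EG − F²)) = (600*u^2 + 720*v^2 + 11)/(100*u^2 + 144*v^2 + 1)^(3/2).
At (u, v) = (-2, -1): H = 3131*sqrt(545)/297025.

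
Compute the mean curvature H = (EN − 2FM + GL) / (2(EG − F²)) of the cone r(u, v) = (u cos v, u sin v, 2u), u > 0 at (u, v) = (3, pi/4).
H = sqrt(5)/15

With E = 5, F = 0, G = u^2, L = 0, M = 0, N = 2*sqrt(5)*u^2/(5*Abs(u)), assemble
  H = (EN − 2FM + GL) / (2(EG − F²)) = sqrt(5)/(5*Abs(u)).
At (u, v) = (3, pi/4): H = sqrt(5)/15.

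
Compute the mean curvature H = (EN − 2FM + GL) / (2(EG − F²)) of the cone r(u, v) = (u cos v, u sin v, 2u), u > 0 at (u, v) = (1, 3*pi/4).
H = sqrt(5)/5

With E = 5, F = 0, G = u^2, L = 0, M = 0, N = 2*sqrt(5)*u^2/(5*Abs(u)), assemble
  H = (EN − 2FM + GL) / (2(EG − F²)) = sqrt(5)/(5*Abs(u)).
At (u, v) = (1, 3*pi/4): H = sqrt(5)/5.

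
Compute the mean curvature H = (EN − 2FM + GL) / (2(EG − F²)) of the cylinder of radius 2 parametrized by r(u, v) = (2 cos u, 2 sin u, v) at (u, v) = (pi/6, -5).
H = -1/4

With E = 4, F = 0, G = 1, L = -2, M = 0, N = 0, assemble
  H = (EN − 2FM + GL) / (2(EG − F²)) = -1/4.
At (u, v) = (pi/6, -5): H = -1/4.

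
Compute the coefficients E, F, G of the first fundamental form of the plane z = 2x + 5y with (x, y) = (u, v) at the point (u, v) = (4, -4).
E = 5;  F = 10;  G = 26

Partials: r_u = (1, 0, 2), r_v = (0, 1, 5). As functions of (u, v):
  E = r_u · r_u = 5,
  F = r_u · r_v = 10,
  G = r_v · r_v = 26.
Evaluating at (u, v) = (4, -4): E = 5, F = 10, G = 26.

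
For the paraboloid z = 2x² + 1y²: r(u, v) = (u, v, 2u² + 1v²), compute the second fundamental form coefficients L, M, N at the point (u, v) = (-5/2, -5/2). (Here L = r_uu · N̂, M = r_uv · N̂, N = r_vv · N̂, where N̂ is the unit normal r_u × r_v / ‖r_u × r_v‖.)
L = 2*sqrt(14)/21;  M = 0;  N = sqrt(14)/21

Compute the unit normal N̂(u, v) = (-4*u/sqrt(16*u^2 + 4*v^2 + 1), -2*v/sqrt(16*u^2 + 4*v^2 + 1), 1/sqrt(16*u^2 + 4*v^2 + 1)), and the second partials r_uu, r_uv, r_vv. Take dot products:
  L(u, v) = r_uu · N̂ = 4/sqrt(16*u^2 + 4*v^2 + 1),
  M(u, v) = r_uv · N̂ = 0,
  N(u, v) = r_vv · N̂ = 2/sqrt(16*u^2 + 4*v^2 + 1).
Evaluating at (u, v) = (-5/2, -5/2):
  L = 2*sqrt(14)/21, M = 0, N = sqrt(14)/21.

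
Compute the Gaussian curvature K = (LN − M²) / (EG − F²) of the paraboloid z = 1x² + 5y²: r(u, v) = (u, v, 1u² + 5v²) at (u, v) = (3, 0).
K = 20/1369

Coefficients of the first fundamental form: E = 4*u^2 + 1, F = 20*u*v, G = 100*v^2 + 1.
Coefficients of the second fundamental form: L = 2/sqrt(4*u^2 + 100*v^2 + 1), M = 0, N = 10/sqrt(4*u^2 + 100*v^2 + 1).
Assemble K = (LN − M²)/(EG − F²) = 20/(16*u^4 + 800*u^2*v^2 + 8*u^2 + 10000*v^4 + 200*v^2 + 1). At (u, v) = (3, 0): K = 20/1369.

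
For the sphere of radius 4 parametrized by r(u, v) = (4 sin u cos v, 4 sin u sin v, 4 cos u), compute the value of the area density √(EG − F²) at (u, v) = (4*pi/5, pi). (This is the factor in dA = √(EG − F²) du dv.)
√(EG − F²)|_{(4*pi/5, pi)} = 4*sqrt(10 - 2*sqrt(5))

E = 16, F = 0, G = 16*sin(u)^2, so EG − F² = 256*sin(u)^2. Taking the positive square root: √(EG − F²) = 16*Abs(sin(u)). At (u, v) = (4*pi/5, pi): 4*sqrt(10 - 2*sqrt(5)).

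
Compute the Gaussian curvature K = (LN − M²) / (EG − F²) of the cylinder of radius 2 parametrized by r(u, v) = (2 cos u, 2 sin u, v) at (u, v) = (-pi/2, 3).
K = 0

Coefficients of the first fundamental form: E = 4, F = 0, G = 1.
Coefficients of the second fundamental form: L = -2, M = 0, N = 0.
Assemble K = (LN − M²)/(EG − F²) = 0. At (u, v) = (-pi/2, 3): K = 0.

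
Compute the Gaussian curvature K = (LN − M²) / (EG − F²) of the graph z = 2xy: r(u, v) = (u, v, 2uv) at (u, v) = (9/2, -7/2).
K = -4/17161

Coefficients of the first fundamental form: E = 4*v^2 + 1, F = 4*u*v, G = 4*u^2 + 1.
Coefficients of the second fundamental form: L = 0, M = 2/sqrt(4*u^2 + 4*v^2 + 1), N = 0.
Assemble K = (LN − M²)/(EG − F²) = -4/(16*u^4 + 32*u^2*v^2 + 8*u^2 + 16*v^4 + 8*v^2 + 1). At (u, v) = (9/2, -7/2): K = -4/17161.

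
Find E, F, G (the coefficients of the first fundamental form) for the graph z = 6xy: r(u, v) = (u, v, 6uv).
E = 36*v^2 + 1;  F = 36*u*v;  G = 36*u^2 + 1

Compute partials: r_u = (1, 0, 6*v), r_v = (0, 1, 6*u). Then
  E = r_u · r_u = 36*v^2 + 1,
  F = r_u · r_v = 36*u*v,
  G = r_v · r_v = 36*u^2 + 1.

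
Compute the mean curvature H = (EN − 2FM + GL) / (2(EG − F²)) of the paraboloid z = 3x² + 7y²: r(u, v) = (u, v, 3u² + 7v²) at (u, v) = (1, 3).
H = 5554*sqrt(1801)/3243601

With E = 36*u^2 + 1, F = 84*u*v, G = 196*v^2 + 1, L = 6/sqrt(36*u^2 + 196*v^2 + 1), M = 0, N = 14/sqrt(36*u^2 + 196*v^2 + 1), assemble
  H = (EN − 2FM + GL) / (2(EG − F²)) = 2*(126*u^2 + 294*v^2 + 5)/(36*u^2 + 196*v^2 + 1)^(3/2).
At (u, v) = (1, 3): H = 5554*sqrt(1801)/3243601.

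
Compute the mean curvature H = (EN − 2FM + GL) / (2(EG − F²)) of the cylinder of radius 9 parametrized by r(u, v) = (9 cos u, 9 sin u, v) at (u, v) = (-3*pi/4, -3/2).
H = -1/18

With E = 81, F = 0, G = 1, L = -9, M = 0, N = 0, assemble
  H = (EN − 2FM + GL) / (2(EG − F²)) = -1/18.
At (u, v) = (-3*pi/4, -3/2): H = -1/18.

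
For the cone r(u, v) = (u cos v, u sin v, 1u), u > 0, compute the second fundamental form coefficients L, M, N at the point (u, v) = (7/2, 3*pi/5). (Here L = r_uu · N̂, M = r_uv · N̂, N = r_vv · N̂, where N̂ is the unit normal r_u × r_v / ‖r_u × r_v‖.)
L = 0;  M = 0;  N = 7*sqrt(2)/4

Compute the unit normal N̂(u, v) = (-sqrt(2)*u*cos(v)/(2*Abs(u)), -sqrt(2)*u*sin(v)/(2*Abs(u)), sqrt(2)*u/(2*Abs(u))), and the second partials r_uu, r_uv, r_vv. Take dot products:
  L(u, v) = r_uu · N̂ = 0,
  M(u, v) = r_uv · N̂ = 0,
  N(u, v) = r_vv · N̂ = sqrt(2)*u^2/(2*Abs(u)).
Evaluating at (u, v) = (7/2, 3*pi/5):
  L = 0, M = 0, N = 7*sqrt(2)/4.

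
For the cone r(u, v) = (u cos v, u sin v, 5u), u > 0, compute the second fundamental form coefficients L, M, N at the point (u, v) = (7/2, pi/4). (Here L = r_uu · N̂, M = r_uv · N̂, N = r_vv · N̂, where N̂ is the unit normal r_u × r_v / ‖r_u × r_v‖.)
L = 0;  M = 0;  N = 35*sqrt(26)/52

Compute the unit normal N̂(u, v) = (-5*sqrt(26)*u*cos(v)/(26*Abs(u)), -5*sqrt(26)*u*sin(v)/(26*Abs(u)), sqrt(26)*u/(26*Abs(u))), and the second partials r_uu, r_uv, r_vv. Take dot products:
  L(u, v) = r_uu · N̂ = 0,
  M(u, v) = r_uv · N̂ = 0,
  N(u, v) = r_vv · N̂ = 5*sqrt(26)*u^2/(26*Abs(u)).
Evaluating at (u, v) = (7/2, pi/4):
  L = 0, M = 0, N = 35*sqrt(26)/52.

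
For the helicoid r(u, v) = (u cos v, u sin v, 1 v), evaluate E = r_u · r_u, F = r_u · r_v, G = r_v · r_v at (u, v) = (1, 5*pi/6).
E = 1;  F = 0;  G = 2

Partials: r_u = (cos(v), sin(v), 0), r_v = (-u*sin(v), u*cos(v), 1). As functions of (u, v):
  E = r_u · r_u = 1,
  F = r_u · r_v = 0,
  G = r_v · r_v = u^2 + 1.
Evaluating at (u, v) = (1, 5*pi/6): E = 1, F = 0, G = 2.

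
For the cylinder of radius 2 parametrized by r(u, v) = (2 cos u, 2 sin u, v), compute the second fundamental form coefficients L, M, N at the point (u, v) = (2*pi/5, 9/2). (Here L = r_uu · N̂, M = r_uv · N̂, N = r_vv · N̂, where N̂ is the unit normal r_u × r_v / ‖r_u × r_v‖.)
L = -2;  M = 0;  N = 0

Compute the unit normal N̂(u, v) = (cos(u), sin(u), 0), and the second partials r_uu, r_uv, r_vv. Take dot products:
  L(u, v) = r_uu · N̂ = -2,
  M(u, v) = r_uv · N̂ = 0,
  N(u, v) = r_vv · N̂ = 0.
Evaluating at (u, v) = (2*pi/5, 9/2):
  L = -2, M = 0, N = 0.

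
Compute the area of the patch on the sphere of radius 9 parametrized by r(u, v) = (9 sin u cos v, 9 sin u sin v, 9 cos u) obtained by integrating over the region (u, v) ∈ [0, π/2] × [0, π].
Area = 81*pi

Area = ∫∫ √(EG − F²) du dv with √(EG − F²) = 81*Abs(sin(u)). Integrating over [0, π/2] × [0, π] gives 81*pi.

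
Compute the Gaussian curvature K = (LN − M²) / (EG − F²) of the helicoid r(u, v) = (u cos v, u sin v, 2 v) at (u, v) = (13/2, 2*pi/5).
K = -64/34225

Coefficients of the first fundamental form: E = 1, F = 0, G = u^2 + 4.
Coefficients of the second fundamental form: L = 0, M = -2/sqrt(u^2 + 4), N = 0.
Assemble K = (LN − M²)/(EG − F²) = -4/(u^2 + 4)^2. At (u, v) = (13/2, 2*pi/5): K = -64/34225.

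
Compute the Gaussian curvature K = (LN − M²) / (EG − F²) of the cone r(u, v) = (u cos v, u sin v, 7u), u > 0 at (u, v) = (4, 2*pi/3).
K = 0

Coefficients of the first fundamental form: E = 50, F = 0, G = u^2.
Coefficients of the second fundamental form: L = 0, M = 0, N = 7*sqrt(2)*u^2/(10*Abs(u)).
Assemble K = (LN − M²)/(EG − F²) = 0. At (u, v) = (4, 2*pi/3): K = 0.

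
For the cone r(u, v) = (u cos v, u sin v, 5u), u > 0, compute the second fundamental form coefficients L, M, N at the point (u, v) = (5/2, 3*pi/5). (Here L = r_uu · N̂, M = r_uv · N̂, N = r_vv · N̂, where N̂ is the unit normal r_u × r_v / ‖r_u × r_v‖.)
L = 0;  M = 0;  N = 25*sqrt(26)/52

Compute the unit normal N̂(u, v) = (-5*sqrt(26)*u*cos(v)/(26*Abs(u)), -5*sqrt(26)*u*sin(v)/(26*Abs(u)), sqrt(26)*u/(26*Abs(u))), and the second partials r_uu, r_uv, r_vv. Take dot products:
  L(u, v) = r_uu · N̂ = 0,
  M(u, v) = r_uv · N̂ = 0,
  N(u, v) = r_vv · N̂ = 5*sqrt(26)*u^2/(26*Abs(u)).
Evaluating at (u, v) = (5/2, 3*pi/5):
  L = 0, M = 0, N = 25*sqrt(26)/52.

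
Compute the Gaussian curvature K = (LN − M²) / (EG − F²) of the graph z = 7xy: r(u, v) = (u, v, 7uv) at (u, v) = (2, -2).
K = -49/154449

Coefficients of the first fundamental form: E = 49*v^2 + 1, F = 49*u*v, G = 49*u^2 + 1.
Coefficients of the second fundamental form: L = 0, M = 7/sqrt(49*u^2 + 49*v^2 + 1), N = 0.
Assemble K = (LN − M²)/(EG − F²) = -49/(2401*u^4 + 4802*u^2*v^2 + 98*u^2 + 2401*v^4 + 98*v^2 + 1). At (u, v) = (2, -2): K = -49/154449.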